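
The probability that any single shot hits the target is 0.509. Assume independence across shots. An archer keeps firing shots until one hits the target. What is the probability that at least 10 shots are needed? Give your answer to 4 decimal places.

0.0017

Y = number of shots to the first success; geometric, p = 0.509.
P(Y > 9) = P(first 9 all fail) = (1−p)^9 = 0.001659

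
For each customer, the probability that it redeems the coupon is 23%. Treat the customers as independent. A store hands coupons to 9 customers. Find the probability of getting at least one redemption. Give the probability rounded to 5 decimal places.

P(at least one) = 1 − P(none) = 1 − (1 − 0.23)^9
= 1 − 0.0951517 = 0.9048483

0.90485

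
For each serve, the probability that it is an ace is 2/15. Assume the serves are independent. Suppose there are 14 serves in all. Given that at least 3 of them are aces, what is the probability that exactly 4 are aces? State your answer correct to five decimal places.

0.26619

X ~ Binomial(14, 0.133333). Want P(X=4 | X≥3) = P(X=4) / P(X≥3).
P(X=4) = C(14,4)·0.133333^4·0.866667^10 = 0.0756328
P(X≥3) = 1 − 0.1348743 − 0.2904986 − 0.2904986 = 0.2841285
Ratio = 0.0756328 / 0.2841285 = 0.2661921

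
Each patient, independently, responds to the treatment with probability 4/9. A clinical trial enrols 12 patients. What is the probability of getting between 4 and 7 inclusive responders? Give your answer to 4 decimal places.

X ~ Binomial(12, 0.444444); P(4 ≤ X ≤ 7) = Σ C(12,k) p^k (1−p)^(12−k) over k:
  k=4: C(12,4)·0.444444^4·0.555556^8 = 0.175265
  k=5: C(12,5)·0.444444^5·0.555556^7 = 0.224339
  k=6: C(12,6)·0.444444^6·0.555556^6 = 0.209383
  k=7: C(12,7)·0.444444^7·0.555556^5 = 0.143577
Total = 0.752564

0.7526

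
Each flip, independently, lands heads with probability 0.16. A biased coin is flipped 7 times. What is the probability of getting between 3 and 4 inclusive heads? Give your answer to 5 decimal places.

0.08497

X ~ Binomial(7, 0.16); P(3 ≤ X ≤ 4) = Σ C(7,k) p^k (1−p)^(7−k) over k:
  k=3: C(7,3)·0.16^3·0.84^4 = 0.0713748
  k=4: C(7,4)·0.16^4·0.84^3 = 0.0135952
Total = 0.0849700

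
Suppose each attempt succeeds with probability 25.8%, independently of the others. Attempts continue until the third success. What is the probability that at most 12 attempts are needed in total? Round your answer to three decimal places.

Finishing within 12 attempts ⇔ at least 3 successes in the first 12. With X ~ Binomial(12, 0.258), P(Y ≤ 12) = 1 − P(X ≤ 2).
  k=0: C(12,0)·0.258^0·0.742^12 = 0.02785
  k=1: C(12,1)·0.258^1·0.742^11 = 0.11621
  k=2: C(12,2)·0.258^2·0.742^10 = 0.22224
1 − 0.36630 = 0.63370

0.634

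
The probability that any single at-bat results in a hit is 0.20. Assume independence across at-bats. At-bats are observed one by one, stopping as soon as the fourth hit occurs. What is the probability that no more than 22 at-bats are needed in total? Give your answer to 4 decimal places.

0.6680

Finishing within 22 at-bats ⇔ at least 4 successes in the first 22. With X ~ Binomial(22, 0.20), P(Y ≤ 22) = 1 − P(X ≤ 3).
  k=0: C(22,0)·0.20^0·0.80^22 = 0.007379
  k=1: C(22,1)·0.20^1·0.80^21 = 0.040583
  k=2: C(22,2)·0.20^2·0.80^20 = 0.106530
  k=3: C(22,3)·0.20^3·0.80^19 = 0.177550
1 − 0.332041 = 0.667959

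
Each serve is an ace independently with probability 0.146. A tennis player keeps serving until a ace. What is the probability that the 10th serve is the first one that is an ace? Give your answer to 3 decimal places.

0.035

Geometric (trials to first success), p = 0.146.
P(Y = 10) = (1−p)^9 · p = 0.24161 · 0.146 = 0.03528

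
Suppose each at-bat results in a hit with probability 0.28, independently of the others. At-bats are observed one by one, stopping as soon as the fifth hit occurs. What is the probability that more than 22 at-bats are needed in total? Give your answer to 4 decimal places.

Needing more than 22 at-bats ⇔ fewer than 5 successes in the first 22. With X ~ Binomial(22, 0.28), P(Y > 22) = P(X ≤ 4).
  k=0: C(22,0)·0.28^0·0.72^22 = 0.000727
  k=1: C(22,1)·0.28^1·0.72^21 = 0.006217
  k=2: C(22,2)·0.28^2·0.72^20 = 0.025385
  k=3: C(22,3)·0.28^3·0.72^19 = 0.065813
  k=4: C(22,4)·0.28^4·0.72^18 = 0.121571
P(X ≤ 4) = 0.219713

0.2197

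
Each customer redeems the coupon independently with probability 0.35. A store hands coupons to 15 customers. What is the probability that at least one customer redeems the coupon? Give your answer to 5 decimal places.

0.99844

P(at least one) = 1 − P(none) = 1 − (1 − 0.35)^15
= 1 − 0.0015621 = 0.9984379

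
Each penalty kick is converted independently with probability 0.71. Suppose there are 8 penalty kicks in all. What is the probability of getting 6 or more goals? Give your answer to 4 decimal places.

0.5772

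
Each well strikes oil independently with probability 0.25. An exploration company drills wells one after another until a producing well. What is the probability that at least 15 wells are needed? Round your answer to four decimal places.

0.0178

Y = number of wells to the first success; geometric, p = 0.25.
P(Y > 14) = P(first 14 all fail) = (1−p)^14 = 0.017818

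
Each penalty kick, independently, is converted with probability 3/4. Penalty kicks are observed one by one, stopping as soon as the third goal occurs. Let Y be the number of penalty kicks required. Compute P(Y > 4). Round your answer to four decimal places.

0.2617

Needing more than 4 penalty kicks ⇔ fewer than 3 successes in the first 4. With X ~ Binomial(4, 0.75), P(Y > 4) = P(X ≤ 2).
  k=0: C(4,0)·0.75^0·0.25^4 = 0.003906
  k=1: C(4,1)·0.75^1·0.25^3 = 0.046875
  k=2: C(4,2)·0.75^2·0.25^2 = 0.210938
P(X ≤ 2) = 0.261719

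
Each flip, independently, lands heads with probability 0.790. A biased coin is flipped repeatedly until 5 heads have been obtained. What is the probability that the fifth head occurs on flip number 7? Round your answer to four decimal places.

Y = trial on which the fifth success occurs; negative binomial, r=5, p=0.79.
P(Y=7) = C(6,4) · p^5 · (1−p)^2
= 15 · 0.30771 · 0.0441 = 0.203547

0.2035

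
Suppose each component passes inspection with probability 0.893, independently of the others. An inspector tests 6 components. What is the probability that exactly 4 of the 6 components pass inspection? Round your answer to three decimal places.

X ~ Binomial(n=6, p=0.893).
P(X=4) = C(6,4) · p^4 · (1−p)^2
= 15 · 0.63592 · 0.011449 = 0.10921

0.109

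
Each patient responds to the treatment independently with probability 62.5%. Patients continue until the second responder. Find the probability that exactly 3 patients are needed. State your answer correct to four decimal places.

0.2930

Y = trial on which the second success occurs; negative binomial, r=2, p=0.625.
P(Y=3) = C(2,1) · p^2 · (1−p)^1
= 2 · 0.39062 · 0.375 = 0.292969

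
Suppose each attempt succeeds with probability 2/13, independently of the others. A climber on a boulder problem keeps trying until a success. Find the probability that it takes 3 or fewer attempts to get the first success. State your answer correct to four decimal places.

Y = number of attempts to the first success; geometric, p = 0.153846.
P(Y ≤ 3) = 1 − (1−p)^3 = 1 − 0.605826 = 0.394174

0.3942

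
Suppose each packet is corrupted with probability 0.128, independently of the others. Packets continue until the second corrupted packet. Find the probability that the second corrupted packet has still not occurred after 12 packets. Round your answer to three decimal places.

Needing more than 12 packets ⇔ fewer than 2 successes in the first 12. With X ~ Binomial(12, 0.128), P(Y > 12) = P(X ≤ 1).
  k=0: C(12,0)·0.128^0·0.872^12 = 0.19328
  k=1: C(12,1)·0.128^1·0.872^11 = 0.34047
P(X ≤ 1) = 0.53375

0.534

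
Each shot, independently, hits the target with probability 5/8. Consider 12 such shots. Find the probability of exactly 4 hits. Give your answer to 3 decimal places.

X ~ Binomial(n=12, p=0.625).
P(X=4) = C(12,4) · p^4 · (1−p)^8
= 495 · 0.15259 · 0.00039107 = 0.02954

0.030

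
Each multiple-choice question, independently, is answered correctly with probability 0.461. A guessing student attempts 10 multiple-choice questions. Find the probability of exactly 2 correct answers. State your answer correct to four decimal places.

0.0681

X ~ Binomial(n=10, p=0.461).
P(X=2) = C(10,2) · p^2 · (1−p)^8
= 45 · 0.21252 · 0.0071238 = 0.068128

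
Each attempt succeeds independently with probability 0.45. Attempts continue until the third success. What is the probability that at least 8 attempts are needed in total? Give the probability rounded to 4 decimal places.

0.3164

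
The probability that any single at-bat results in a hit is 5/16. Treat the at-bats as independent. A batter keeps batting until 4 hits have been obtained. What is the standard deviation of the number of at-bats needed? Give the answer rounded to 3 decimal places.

5.307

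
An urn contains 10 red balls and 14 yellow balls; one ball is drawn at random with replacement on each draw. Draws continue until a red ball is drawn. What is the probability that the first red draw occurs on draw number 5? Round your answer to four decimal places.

Geometric (trials to first success), p = 0.416667.
P(Y = 5) = (1−p)^4 · p = 0.11579 · 0.416667 = 0.048245

0.0482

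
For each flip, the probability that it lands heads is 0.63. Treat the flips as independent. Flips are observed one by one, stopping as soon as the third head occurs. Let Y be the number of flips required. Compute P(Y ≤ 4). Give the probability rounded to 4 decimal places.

0.5276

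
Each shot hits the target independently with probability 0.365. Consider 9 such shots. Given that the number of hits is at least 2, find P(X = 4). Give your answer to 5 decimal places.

0.25759

X ~ Binomial(9, 0.365). Want P(X=4 | X≥2) = P(X=4) / P(X≥2).
P(X=4) = C(9,4)·0.365^4·0.635^5 = 0.2308929
P(X≥2) = 1 − 0.0167866 − 0.0868411 = 0.8963723
Ratio = 0.2308929 / 0.8963723 = 0.2575860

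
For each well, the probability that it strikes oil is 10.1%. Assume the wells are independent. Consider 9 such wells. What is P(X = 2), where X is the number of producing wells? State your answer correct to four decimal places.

0.1743

X ~ Binomial(n=9, p=0.101).
P(X=2) = C(9,2) · p^2 · (1−p)^7
= 36 · 0.010201 · 0.47459 = 0.174286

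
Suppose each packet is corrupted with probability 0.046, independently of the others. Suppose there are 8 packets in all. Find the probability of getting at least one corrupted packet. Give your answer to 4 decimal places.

0.3139

P(at least one) = 1 − P(none) = 1 − (1 − 0.046)^8
= 1 − 0.686099 = 0.313901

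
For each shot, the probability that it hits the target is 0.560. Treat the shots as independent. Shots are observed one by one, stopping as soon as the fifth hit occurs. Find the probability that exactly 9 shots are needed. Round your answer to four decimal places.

Y = trial on which the fifth success occurs; negative binomial, r=5, p=0.56.
P(Y=9) = C(8,4) · p^5 · (1−p)^4
= 70 · 0.055073 · 0.037481 = 0.144494

0.1445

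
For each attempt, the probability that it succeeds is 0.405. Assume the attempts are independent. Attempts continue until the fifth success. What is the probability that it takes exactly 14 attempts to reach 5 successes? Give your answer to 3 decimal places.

0.073

Y = trial on which the fifth success occurs; negative binomial, r=5, p=0.405.
P(Y=14) = C(13,4) · p^5 · (1−p)^9
= 715 · 0.010896 · 0.0093466 = 0.07282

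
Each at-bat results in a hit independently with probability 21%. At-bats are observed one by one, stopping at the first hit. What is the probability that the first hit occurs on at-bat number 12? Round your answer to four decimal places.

Geometric (trials to first success), p = 0.21.
P(Y = 12) = (1−p)^11 · p = 0.074799 · 0.21 = 0.015708

0.0157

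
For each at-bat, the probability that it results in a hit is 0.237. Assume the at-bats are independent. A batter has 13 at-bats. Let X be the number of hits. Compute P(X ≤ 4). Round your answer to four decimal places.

0.8255

X ~ Binomial(13, 0.237); P(X ≤ 4) = Σ C(13,k) p^k (1−p)^(13−k) over k:
  k=0: C(13,0)·0.237^0·0.763^13 = 0.029704
  k=1: C(13,1)·0.237^1·0.763^12 = 0.119946
  k=2: C(13,2)·0.237^2·0.763^11 = 0.223543
  k=3: C(13,3)·0.237^3·0.763^10 = 0.254599
  k=4: C(13,4)·0.237^4·0.763^9 = 0.197706
Total = 0.825499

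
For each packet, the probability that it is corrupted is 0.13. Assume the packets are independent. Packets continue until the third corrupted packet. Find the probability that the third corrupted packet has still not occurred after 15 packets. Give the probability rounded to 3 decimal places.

0.692

Needing more than 15 packets ⇔ fewer than 3 successes in the first 15. With X ~ Binomial(15, 0.13), P(Y > 15) = P(X ≤ 2).
  k=0: C(15,0)·0.13^0·0.87^15 = 0.12382
  k=1: C(15,1)·0.13^1·0.87^14 = 0.27753
  k=2: C(15,2)·0.13^2·0.87^13 = 0.29029
P(X ≤ 2) = 0.69163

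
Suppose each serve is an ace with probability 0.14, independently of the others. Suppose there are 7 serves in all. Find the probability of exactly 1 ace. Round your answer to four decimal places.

0.3965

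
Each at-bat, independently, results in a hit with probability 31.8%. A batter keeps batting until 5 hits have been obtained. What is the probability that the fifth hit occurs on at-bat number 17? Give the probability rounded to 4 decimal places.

0.0599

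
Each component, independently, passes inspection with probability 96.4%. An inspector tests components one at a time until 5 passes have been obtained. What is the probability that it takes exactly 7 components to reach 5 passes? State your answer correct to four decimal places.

Y = trial on which the fifth success occurs; negative binomial, r=5, p=0.964.
P(Y=7) = C(6,4) · p^5 · (1−p)^2
= 15 · 0.8325 · 0.001296 = 0.016184

0.0162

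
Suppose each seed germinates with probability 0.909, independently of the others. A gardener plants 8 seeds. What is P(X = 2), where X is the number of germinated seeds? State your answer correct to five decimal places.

X ~ Binomial(n=8, p=0.909).
P(X=2) = C(8,2) · p^2 · (1−p)^6
= 28 · 0.82628 · 5.6787e-07 = 0.0000131

0.00001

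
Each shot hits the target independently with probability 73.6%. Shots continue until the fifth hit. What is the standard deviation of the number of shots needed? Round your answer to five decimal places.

1.56102

Y = total shots until the fifth success; negative binomial with r=5, p=0.736.
SD(Y) = √[r(1−p)/p²] = √(2.4367911) = 1.5610225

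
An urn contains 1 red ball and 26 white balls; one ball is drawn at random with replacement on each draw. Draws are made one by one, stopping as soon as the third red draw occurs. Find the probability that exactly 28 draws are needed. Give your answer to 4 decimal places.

0.0069

Y = trial on which the third success occurs; negative binomial, r=3, p=0.037037.
P(Y=28) = C(27,2) · p^3 · (1−p)^25
= 351 · 5.0805e-05 · 0.38926 = 0.006942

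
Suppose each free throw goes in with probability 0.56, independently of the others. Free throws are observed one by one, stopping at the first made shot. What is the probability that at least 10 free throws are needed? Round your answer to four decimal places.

0.0006

Y = number of free throws to the first success; geometric, p = 0.56.
P(Y > 9) = P(first 9 all fail) = (1−p)^9 = 0.000618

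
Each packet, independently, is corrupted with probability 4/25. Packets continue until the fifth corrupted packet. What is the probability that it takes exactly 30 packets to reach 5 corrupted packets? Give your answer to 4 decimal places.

Y = trial on which the fifth success occurs; negative binomial, r=5, p=0.16.
P(Y=30) = C(29,4) · p^5 · (1−p)^25
= 23751 · 0.00010486 · 0.012793 = 0.031861

0.0319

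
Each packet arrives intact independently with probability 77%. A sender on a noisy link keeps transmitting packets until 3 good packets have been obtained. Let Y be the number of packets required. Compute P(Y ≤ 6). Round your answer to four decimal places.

0.9720

Finishing within 6 packets ⇔ at least 3 successes in the first 6. With X ~ Binomial(6, 0.77), P(Y ≤ 6) = 1 − P(X ≤ 2).
  k=0: C(6,0)·0.77^0·0.23^6 = 0.000148
  k=1: C(6,1)·0.77^1·0.23^5 = 0.002974
  k=2: C(6,2)·0.77^2·0.23^4 = 0.024888
1 − 0.028009 = 0.971991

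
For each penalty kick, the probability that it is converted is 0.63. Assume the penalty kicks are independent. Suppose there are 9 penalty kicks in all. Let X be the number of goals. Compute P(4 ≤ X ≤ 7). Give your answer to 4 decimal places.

X ~ Binomial(9, 0.63); P(4 ≤ X ≤ 7) = Σ C(9,k) p^k (1−p)^(9−k) over k:
  k=4: C(9,4)·0.63^4·0.37^5 = 0.137639
  k=5: C(9,5)·0.63^5·0.37^4 = 0.234358
  k=6: C(9,6)·0.63^6·0.37^3 = 0.266028
  k=7: C(9,7)·0.63^7·0.37^2 = 0.194129
Total = 0.832154

0.8322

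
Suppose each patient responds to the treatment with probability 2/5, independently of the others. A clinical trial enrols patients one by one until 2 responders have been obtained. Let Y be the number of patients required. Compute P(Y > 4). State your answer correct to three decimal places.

0.475

Needing more than 4 patients ⇔ fewer than 2 successes in the first 4. With X ~ Binomial(4, 0.40), P(Y > 4) = P(X ≤ 1).
  k=0: C(4,0)·0.40^0·0.60^4 = 0.12960
  k=1: C(4,1)·0.40^1·0.60^3 = 0.34560
P(X ≤ 1) = 0.47520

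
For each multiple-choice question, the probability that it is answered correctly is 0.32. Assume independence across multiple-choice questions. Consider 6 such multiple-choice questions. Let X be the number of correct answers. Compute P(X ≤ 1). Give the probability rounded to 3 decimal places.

0.378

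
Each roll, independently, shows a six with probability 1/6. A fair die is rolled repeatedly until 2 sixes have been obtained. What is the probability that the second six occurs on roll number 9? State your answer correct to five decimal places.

0.06202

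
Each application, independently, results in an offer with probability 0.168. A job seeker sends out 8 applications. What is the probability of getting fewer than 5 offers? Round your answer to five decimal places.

0.99522

X ~ Binomial(8, 0.168); P(X ≤ 4) = Σ C(8,k) p^k (1−p)^(8−k) over k:
  k=0: C(8,0)·0.168^0·0.832^8 = 0.2296078
  k=1: C(8,1)·0.168^1·0.832^7 = 0.3709049
  k=2: C(8,2)·0.168^2·0.832^6 = 0.2621299
  k=3: C(8,3)·0.168^3·0.832^5 = 0.1058601
  k=4: C(8,4)·0.168^4·0.832^4 = 0.0267195
Total = 0.9952222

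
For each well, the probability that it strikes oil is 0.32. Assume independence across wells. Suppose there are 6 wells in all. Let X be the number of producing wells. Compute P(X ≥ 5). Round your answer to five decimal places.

0.01476

X ~ Binomial(6, 0.32); P(X ≥ 5) = Σ C(6,k) p^k (1−p)^(6−k) over k:
  k=5: C(6,5)·0.32^5·0.68^1 = 0.0136902
  k=6: C(6,6)·0.32^6·0.68^0 = 0.0010737
Total = 0.0147640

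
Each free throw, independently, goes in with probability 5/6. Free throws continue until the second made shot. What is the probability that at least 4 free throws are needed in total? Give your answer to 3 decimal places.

0.074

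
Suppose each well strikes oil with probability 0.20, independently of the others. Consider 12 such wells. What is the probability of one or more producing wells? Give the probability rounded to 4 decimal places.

0.9313

P(at least one) = 1 − P(none) = 1 − (1 − 0.20)^12
= 1 − 0.068719 = 0.931281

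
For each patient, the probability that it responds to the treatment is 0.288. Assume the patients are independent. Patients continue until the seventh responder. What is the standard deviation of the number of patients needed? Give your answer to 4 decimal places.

7.7517

Y = total patients until the seventh success; negative binomial with r=7, p=0.288.
SD(Y) = √[r(1−p)/p²] = √(60.088735) = 7.751692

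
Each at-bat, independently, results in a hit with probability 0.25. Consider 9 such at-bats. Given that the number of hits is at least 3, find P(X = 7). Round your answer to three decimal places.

X ~ Binomial(9, 0.25). Want P(X=7 | X≥3) = P(X=7) / P(X≥3).
P(X=7) = C(9,7)·0.25^7·0.75^2 = 0.00124
P(X≥3) = 1 − 0.07508 − 0.22525 − 0.30034 = 0.39932
Ratio = 0.00124 / 0.39932 = 0.00310

0.003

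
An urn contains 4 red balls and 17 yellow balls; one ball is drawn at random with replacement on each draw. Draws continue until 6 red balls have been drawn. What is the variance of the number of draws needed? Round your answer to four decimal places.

Y = total draws until the sixth success; negative binomial with r=6, p=0.190476.
Var(Y) = r(1−p)/p² = 6·0.809524 / 0.190476² = 133.875000

133.8750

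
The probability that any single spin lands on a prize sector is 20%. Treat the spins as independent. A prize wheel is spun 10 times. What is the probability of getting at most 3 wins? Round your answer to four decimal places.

0.8791

X ~ Binomial(10, 0.20); P(X ≤ 3) = Σ C(10,k) p^k (1−p)^(10−k) over k:
  k=0: C(10,0)·0.20^0·0.80^10 = 0.107374
  k=1: C(10,1)·0.20^1·0.80^9 = 0.268435
  k=2: C(10,2)·0.20^2·0.80^8 = 0.301990
  k=3: C(10,3)·0.20^3·0.80^7 = 0.201327
Total = 0.879126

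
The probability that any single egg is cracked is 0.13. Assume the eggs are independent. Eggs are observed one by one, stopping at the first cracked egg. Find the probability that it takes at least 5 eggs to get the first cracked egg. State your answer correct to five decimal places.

0.57290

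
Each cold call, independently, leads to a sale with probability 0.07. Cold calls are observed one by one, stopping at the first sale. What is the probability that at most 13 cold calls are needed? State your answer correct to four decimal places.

0.6107

Y = number of cold calls to the first success; geometric, p = 0.07.
P(Y ≤ 13) = 1 − (1−p)^13 = 1 − 0.389295 = 0.610705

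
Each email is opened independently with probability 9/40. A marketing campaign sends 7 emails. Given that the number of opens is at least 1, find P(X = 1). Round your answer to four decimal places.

X ~ Binomial(7, 0.225). Want P(X=1 | X≥1) = P(X=1) / P(X≥1).
P(X=1) = C(7,1)·0.225^1·0.775^6 = 0.341264
P(X≥1) = 1 − 0.167924 = 0.832076
Ratio = 0.341264 / 0.832076 = 0.410136

0.4101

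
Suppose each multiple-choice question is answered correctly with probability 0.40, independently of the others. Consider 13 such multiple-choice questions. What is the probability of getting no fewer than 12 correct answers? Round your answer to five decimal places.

X ~ Binomial(13, 0.40); P(X ≥ 12) = Σ C(13,k) p^k (1−p)^(13−k) over k:
  k=12: C(13,12)·0.40^12·0.60^1 = 0.0001309
  k=13: C(13,13)·0.40^13·0.60^0 = 0.0000067
Total = 0.0001376

0.00014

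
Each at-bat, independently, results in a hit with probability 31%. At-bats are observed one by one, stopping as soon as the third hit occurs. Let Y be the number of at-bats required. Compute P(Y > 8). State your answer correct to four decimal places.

Needing more than 8 at-bats ⇔ fewer than 3 successes in the first 8. With X ~ Binomial(8, 0.31), P(Y > 8) = P(X ≤ 2).
  k=0: C(8,0)·0.31^0·0.69^8 = 0.051380
  k=1: C(8,1)·0.31^1·0.69^7 = 0.184670
  k=2: C(8,2)·0.31^2·0.69^6 = 0.290386
P(X ≤ 2) = 0.526436

0.5264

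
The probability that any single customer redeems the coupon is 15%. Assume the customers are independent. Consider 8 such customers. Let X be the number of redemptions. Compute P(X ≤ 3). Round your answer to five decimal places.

X ~ Binomial(8, 0.15); P(X ≤ 3) = Σ C(8,k) p^k (1−p)^(8−k) over k:
  k=0: C(8,0)·0.15^0·0.85^8 = 0.2724905
  k=1: C(8,1)·0.15^1·0.85^7 = 0.3846925
  k=2: C(8,2)·0.15^2·0.85^6 = 0.2376042
  k=3: C(8,3)·0.15^3·0.85^5 = 0.0838603
Total = 0.9786475

0.97865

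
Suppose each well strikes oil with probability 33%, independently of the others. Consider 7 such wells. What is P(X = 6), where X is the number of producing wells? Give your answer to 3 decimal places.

0.006

X ~ Binomial(n=7, p=0.33).
P(X=6) = C(7,6) · p^6 · (1−p)^1
= 7 · 0.0012915 · 0.67 = 0.00606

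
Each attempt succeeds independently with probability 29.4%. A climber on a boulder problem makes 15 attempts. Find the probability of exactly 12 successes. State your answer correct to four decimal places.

0.0001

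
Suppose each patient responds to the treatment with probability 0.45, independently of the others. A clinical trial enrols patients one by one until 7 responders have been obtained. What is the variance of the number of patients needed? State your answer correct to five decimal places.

Y = total patients until the seventh success; negative binomial with r=7, p=0.45.
Var(Y) = r(1−p)/p² = 7·0.55 / 0.45² = 19.0123457

19.01235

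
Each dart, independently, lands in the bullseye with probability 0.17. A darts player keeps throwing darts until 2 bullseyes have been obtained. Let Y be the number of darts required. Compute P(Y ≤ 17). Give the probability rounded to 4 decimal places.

Finishing within 17 darts ⇔ at least 2 successes in the first 17. With X ~ Binomial(17, 0.17), P(Y ≤ 17) = 1 − P(X ≤ 1).
  k=0: C(17,0)·0.17^0·0.83^17 = 0.042104
  k=1: C(17,1)·0.17^1·0.83^16 = 0.146605
1 − 0.188709 = 0.811291

0.8113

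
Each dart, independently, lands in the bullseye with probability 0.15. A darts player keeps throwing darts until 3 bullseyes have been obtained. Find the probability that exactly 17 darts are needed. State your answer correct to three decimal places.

0.042

Y = trial on which the third success occurs; negative binomial, r=3, p=0.15.
P(Y=17) = C(16,2) · p^3 · (1−p)^14
= 120 · 0.003375 · 0.10277 = 0.04162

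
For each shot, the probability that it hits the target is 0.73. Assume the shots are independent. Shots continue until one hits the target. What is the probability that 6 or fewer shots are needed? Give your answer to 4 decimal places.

0.9996

Y = number of shots to the first success; geometric, p = 0.73.
P(Y ≤ 6) = 1 − (1−p)^6 = 1 − 0.000387 = 0.999613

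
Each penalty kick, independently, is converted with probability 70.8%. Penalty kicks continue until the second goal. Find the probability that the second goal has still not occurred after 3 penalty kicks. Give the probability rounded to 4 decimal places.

0.2060

Needing more than 3 penalty kicks ⇔ fewer than 2 successes in the first 3. With X ~ Binomial(3, 0.708), P(Y > 3) = P(X ≤ 1).
  k=0: C(3,0)·0.708^0·0.292^3 = 0.024897
  k=1: C(3,1)·0.708^1·0.292^2 = 0.181101
P(X ≤ 1) = 0.205998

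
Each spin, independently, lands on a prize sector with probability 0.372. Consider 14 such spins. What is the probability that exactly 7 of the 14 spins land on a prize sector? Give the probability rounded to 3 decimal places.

0.130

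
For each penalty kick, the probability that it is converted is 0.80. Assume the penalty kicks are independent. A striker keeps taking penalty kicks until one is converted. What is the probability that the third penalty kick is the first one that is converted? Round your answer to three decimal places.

Geometric (trials to first success), p = 0.80.
P(Y = 3) = (1−p)^2 · p = 0.04 · 0.80 = 0.03200

0.032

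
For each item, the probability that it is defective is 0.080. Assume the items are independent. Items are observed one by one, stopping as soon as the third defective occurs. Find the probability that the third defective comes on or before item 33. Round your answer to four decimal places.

Finishing within 33 items ⇔ at least 3 successes in the first 33. With X ~ Binomial(33, 0.08), P(Y ≤ 33) = 1 − P(X ≤ 2).
  k=0: C(33,0)·0.08^0·0.92^33 = 0.063826
  k=1: C(33,1)·0.08^1·0.92^32 = 0.183153
  k=2: C(33,2)·0.08^2·0.92^31 = 0.254822
1 − 0.501801 = 0.498199

0.4982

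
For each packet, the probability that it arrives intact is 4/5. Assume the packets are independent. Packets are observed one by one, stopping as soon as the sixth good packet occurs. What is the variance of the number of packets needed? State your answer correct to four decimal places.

1.8750

Y = total packets until the sixth success; negative binomial with r=6, p=0.80.
Var(Y) = r(1−p)/p² = 6·0.20 / 0.80² = 1.875000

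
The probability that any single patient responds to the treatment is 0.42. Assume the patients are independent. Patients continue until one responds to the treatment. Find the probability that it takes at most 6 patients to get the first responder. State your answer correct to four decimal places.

0.9619

Y = number of patients to the first success; geometric, p = 0.42.
P(Y ≤ 6) = 1 − (1−p)^6 = 1 − 0.038069 = 0.961931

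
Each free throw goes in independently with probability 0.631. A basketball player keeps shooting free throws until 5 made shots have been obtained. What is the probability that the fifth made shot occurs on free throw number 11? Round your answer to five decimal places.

Y = trial on which the fifth success occurs; negative binomial, r=5, p=0.631.
P(Y=11) = C(10,4) · p^5 · (1−p)^6
= 210 · 0.10003 · 0.0025244 = 0.0530303

0.05303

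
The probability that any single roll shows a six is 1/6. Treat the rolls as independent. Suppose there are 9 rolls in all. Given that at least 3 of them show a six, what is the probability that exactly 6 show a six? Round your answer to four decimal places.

X ~ Binomial(9, 0.166667). Want P(X=6 | X≥3) = P(X=6) / P(X≥3).
P(X=6) = C(9,6)·0.166667^6·0.833333^3 = 0.001042
P(X≥3) = 1 − 0.193807 − 0.348852 − 0.279082 = 0.178260
Ratio = 0.001042 / 0.178260 = 0.005845

0.0058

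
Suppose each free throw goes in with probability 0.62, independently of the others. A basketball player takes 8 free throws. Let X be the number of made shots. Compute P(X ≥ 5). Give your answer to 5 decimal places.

X ~ Binomial(8, 0.62); P(X ≥ 5) = Σ C(8,k) p^k (1−p)^(8−k) over k:
  k=5: C(8,5)·0.62^5·0.38^3 = 0.2815122
  k=6: C(8,6)·0.62^6·0.38^2 = 0.2296547
  k=7: C(8,7)·0.62^7·0.38^1 = 0.1070571
  k=8: C(8,8)·0.62^8·0.38^0 = 0.0218340
Total = 0.6400580

0.64006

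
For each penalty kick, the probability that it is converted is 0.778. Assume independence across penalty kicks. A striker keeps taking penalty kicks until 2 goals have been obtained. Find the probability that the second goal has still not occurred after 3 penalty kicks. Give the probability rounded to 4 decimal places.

Needing more than 3 penalty kicks ⇔ fewer than 2 successes in the first 3. With X ~ Binomial(3, 0.778), P(Y > 3) = P(X ≤ 1).
  k=0: C(3,0)·0.778^0·0.222^3 = 0.010941
  k=1: C(3,1)·0.778^1·0.222^2 = 0.115029
P(X ≤ 1) = 0.125970

0.1260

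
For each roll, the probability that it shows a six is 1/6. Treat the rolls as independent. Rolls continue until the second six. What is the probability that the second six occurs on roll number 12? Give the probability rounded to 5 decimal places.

Y = trial on which the second success occurs; negative binomial, r=2, p=0.166667.
P(Y=12) = C(11,1) · p^2 · (1−p)^10
= 11 · 0.027778 · 0.16151 = 0.0493489

0.04935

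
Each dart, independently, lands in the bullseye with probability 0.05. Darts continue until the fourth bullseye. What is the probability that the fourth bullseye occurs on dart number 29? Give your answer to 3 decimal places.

0.006

Y = trial on which the fourth success occurs; negative binomial, r=4, p=0.05.
P(Y=29) = C(28,3) · p^4 · (1−p)^25
= 3276 · 6.25e-06 · 0.27739 = 0.00568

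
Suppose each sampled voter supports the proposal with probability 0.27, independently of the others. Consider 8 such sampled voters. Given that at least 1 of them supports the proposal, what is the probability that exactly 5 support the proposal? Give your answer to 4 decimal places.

0.0340

X ~ Binomial(8, 0.27). Want P(X=5 | X≥1) = P(X=5) / P(X≥1).
P(X=5) = C(8,5)·0.27^5·0.73^3 = 0.031259
P(X≥1) = 1 − 0.080646 = 0.919354
Ratio = 0.031259 / 0.919354 = 0.034001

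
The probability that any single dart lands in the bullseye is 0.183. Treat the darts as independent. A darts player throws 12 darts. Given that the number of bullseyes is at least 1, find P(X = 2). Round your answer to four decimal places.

X ~ Binomial(12, 0.183). Want P(X=2 | X≥1) = P(X=2) / P(X≥1).
P(X=2) = C(12,2)·0.183^2·0.817^10 = 0.292864
P(X≥1) = 1 − 0.088443 = 0.911557
Ratio = 0.292864 / 0.911557 = 0.321279

0.3213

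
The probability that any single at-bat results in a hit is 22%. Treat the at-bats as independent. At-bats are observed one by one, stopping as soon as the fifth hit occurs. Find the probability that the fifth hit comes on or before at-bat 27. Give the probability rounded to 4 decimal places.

0.7397

Finishing within 27 at-bats ⇔ at least 5 successes in the first 27. With X ~ Binomial(27, 0.22), P(Y ≤ 27) = 1 − P(X ≤ 4).
  k=0: C(27,0)·0.22^0·0.78^27 = 0.001221
  k=1: C(27,1)·0.22^1·0.78^26 = 0.009295
  k=2: C(27,2)·0.22^2·0.78^25 = 0.034081
  k=3: C(27,3)·0.22^3·0.78^24 = 0.080106
  k=4: C(27,4)·0.22^4·0.78^23 = 0.135564
1 − 0.260267 = 0.739733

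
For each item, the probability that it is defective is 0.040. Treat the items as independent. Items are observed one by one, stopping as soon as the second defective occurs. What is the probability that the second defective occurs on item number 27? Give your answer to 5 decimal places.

0.01499

Y = trial on which the second success occurs; negative binomial, r=2, p=0.04.
P(Y=27) = C(26,1) · p^2 · (1−p)^25
= 26 · 0.0016 · 0.3604 = 0.0149925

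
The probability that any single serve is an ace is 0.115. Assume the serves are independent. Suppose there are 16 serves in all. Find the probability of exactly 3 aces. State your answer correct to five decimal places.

0.17400

X ~ Binomial(n=16, p=0.115).
P(X=3) = C(16,3) · p^3 · (1−p)^13
= 560 · 0.0015209 · 0.2043 = 0.1739979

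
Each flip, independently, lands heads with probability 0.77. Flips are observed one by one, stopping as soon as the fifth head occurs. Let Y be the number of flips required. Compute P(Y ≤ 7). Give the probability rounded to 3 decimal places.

0.797

Finishing within 7 flips ⇔ at least 5 successes in the first 7. With X ~ Binomial(7, 0.77), P(Y ≤ 7) = 1 − P(X ≤ 4).
  k=0: C(7,0)·0.77^0·0.23^7 = 0.00003
  k=1: C(7,1)·0.77^1·0.23^6 = 0.00080
  k=2: C(7,2)·0.77^2·0.23^5 = 0.00801
  k=3: C(7,3)·0.77^3·0.23^4 = 0.04471
  k=4: C(7,4)·0.77^4·0.23^3 = 0.14970
1 − 0.20326 = 0.79674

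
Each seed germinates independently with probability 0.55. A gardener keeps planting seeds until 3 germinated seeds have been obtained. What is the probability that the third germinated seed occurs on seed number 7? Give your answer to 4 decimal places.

Y = trial on which the third success occurs; negative binomial, r=3, p=0.55.
P(Y=7) = C(6,2) · p^3 · (1−p)^4
= 15 · 0.16637 · 0.041006 = 0.102336

0.1023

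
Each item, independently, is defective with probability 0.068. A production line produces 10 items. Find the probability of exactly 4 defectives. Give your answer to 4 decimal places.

0.0029

X ~ Binomial(n=10, p=0.068).
P(X=4) = C(10,4) · p^4 · (1−p)^6
= 210 · 2.1381e-05 · 0.65538 = 0.002943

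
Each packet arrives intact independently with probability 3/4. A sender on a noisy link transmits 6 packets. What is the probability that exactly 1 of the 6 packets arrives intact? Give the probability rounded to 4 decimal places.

0.0044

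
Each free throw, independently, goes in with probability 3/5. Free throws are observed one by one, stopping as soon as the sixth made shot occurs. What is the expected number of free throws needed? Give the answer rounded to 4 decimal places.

10.0000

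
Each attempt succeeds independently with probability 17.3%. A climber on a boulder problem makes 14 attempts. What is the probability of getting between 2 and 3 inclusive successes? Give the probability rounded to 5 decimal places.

X ~ Binomial(14, 0.173); P(2 ≤ X ≤ 3) = Σ C(14,k) p^k (1−p)^(14−k) over k:
  k=2: C(14,2)·0.173^2·0.827^12 = 0.2787403
  k=3: C(14,3)·0.173^3·0.827^11 = 0.2332385
Total = 0.5119788

0.51198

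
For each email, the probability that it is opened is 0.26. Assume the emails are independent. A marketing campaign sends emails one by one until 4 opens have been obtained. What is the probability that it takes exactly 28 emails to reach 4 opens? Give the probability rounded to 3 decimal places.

0.010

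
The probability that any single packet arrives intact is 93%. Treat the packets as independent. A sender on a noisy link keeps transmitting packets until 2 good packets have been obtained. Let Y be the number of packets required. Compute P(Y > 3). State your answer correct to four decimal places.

0.0140

Needing more than 3 packets ⇔ fewer than 2 successes in the first 3. With X ~ Binomial(3, 0.93), P(Y > 3) = P(X ≤ 1).
  k=0: C(3,0)·0.93^0·0.07^3 = 0.000343
  k=1: C(3,1)·0.93^1·0.07^2 = 0.013671
P(X ≤ 1) = 0.014014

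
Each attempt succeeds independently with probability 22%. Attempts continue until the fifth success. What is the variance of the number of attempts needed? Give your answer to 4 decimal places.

80.5785

Y = total attempts until the fifth success; negative binomial with r=5, p=0.22.
Var(Y) = r(1−p)/p² = 5·0.78 / 0.22² = 80.578512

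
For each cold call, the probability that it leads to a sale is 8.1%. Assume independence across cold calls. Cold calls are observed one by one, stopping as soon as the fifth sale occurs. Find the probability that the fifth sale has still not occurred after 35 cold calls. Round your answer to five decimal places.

0.85020

Needing more than 35 cold calls ⇔ fewer than 5 successes in the first 35. With X ~ Binomial(35, 0.081), P(Y > 35) = P(X ≤ 4).
  k=0: C(35,0)·0.081^0·0.919^35 = 0.0520047
  k=1: C(35,1)·0.081^1·0.919^34 = 0.1604281
  k=2: C(35,2)·0.081^2·0.919^33 = 0.2403803
  k=3: C(35,3)·0.081^3·0.919^32 = 0.2330564
  k=4: C(35,4)·0.081^4·0.919^31 = 0.1643314
P(X ≤ 4) = 0.8502010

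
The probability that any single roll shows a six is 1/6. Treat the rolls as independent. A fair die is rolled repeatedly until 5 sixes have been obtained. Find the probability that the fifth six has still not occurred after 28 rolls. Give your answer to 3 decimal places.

Needing more than 28 rolls ⇔ fewer than 5 successes in the first 28. With X ~ Binomial(28, 0.166667), P(Y > 28) = P(X ≤ 4).
  k=0: C(28,0)·0.166667^0·0.833333^28 = 0.00607
  k=1: C(28,1)·0.166667^1·0.833333^27 = 0.03397
  k=2: C(28,2)·0.166667^2·0.833333^26 = 0.09172
  k=3: C(28,3)·0.166667^3·0.833333^25 = 0.15899
  k=4: C(28,4)·0.166667^4·0.833333^24 = 0.19873
P(X ≤ 4) = 0.48948

0.489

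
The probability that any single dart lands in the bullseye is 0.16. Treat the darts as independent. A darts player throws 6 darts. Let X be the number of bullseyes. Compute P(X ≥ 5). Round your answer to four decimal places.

0.0005

X ~ Binomial(6, 0.16); P(X ≥ 5) = Σ C(6,k) p^k (1−p)^(6−k) over k:
  k=5: C(6,5)·0.16^5·0.84^1 = 0.000528
  k=6: C(6,6)·0.16^6·0.84^0 = 0.000017
Total = 0.000545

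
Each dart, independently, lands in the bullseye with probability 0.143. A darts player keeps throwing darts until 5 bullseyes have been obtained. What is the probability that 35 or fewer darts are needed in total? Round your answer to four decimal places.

0.5741

Finishing within 35 darts ⇔ at least 5 successes in the first 35. With X ~ Binomial(35, 0.143), P(Y ≤ 35) = 1 − P(X ≤ 4).
  k=0: C(35,0)·0.143^0·0.857^35 = 0.004512
  k=1: C(35,1)·0.143^1·0.857^34 = 0.026348
  k=2: C(35,2)·0.143^2·0.857^33 = 0.074741
  k=3: C(35,3)·0.143^3·0.857^32 = 0.137184
  k=4: C(35,4)·0.143^4·0.857^31 = 0.183126
1 − 0.425910 = 0.574090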